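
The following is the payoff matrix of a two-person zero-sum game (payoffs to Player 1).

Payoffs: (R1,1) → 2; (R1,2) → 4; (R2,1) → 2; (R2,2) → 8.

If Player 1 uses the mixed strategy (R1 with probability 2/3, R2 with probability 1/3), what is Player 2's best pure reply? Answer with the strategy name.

1

If Player 2 plays 1, Player 1's expected payoff is (2/3)·2 + (1/3)·2 = 2.
If Player 2 plays 2, Player 1's expected payoff is (2/3)·4 + (1/3)·8 = 16/3.
Player 2 minimizes Player 1's payoff; the smallest is 2, so the best response is 1.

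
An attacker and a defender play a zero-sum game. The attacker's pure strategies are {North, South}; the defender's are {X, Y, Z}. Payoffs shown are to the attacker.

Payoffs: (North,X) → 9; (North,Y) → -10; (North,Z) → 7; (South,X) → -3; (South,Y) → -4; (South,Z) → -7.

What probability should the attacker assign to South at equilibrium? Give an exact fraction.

Row minima: North → -10, South → -7; maximin = -7.
Column maxima: X → 9, Y → -4, Z → 7; minimax = -4.
-7 ≠ -4, so there is no saddle point; optimal play is mixed.
X is strictly dominated by Y (it gives the attacker strictly more in every row), so the defender never plays it.
On the remaining 2×2 (North, South vs Y, Z):
Let the attacker play North with probability p. Expected payoff against Y: (-10)p + (-4)(1−p) = −6p − 4; against Z: 7p + (-7)(1−p) = 14p − 7.
Setting these equal: −6p − 4 = 14p − 7 ⇒ −20p = -3 ⇒ p = 3/20, and the value is (-6)·(3/20) − 4 = -49/10.
For the defender: with q = P(Y), equating North's and South's payoffs gives −17q + 7 = 3q − 7 ⇒ q = 7/10.

17/20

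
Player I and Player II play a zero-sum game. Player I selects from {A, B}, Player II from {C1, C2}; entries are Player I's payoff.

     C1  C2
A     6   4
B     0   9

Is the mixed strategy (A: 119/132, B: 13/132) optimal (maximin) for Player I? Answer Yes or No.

No

Against C1 this mix gives (119/132)·6 + (13/132)·0 = 119/22.
Against C2 this mix gives (119/132)·4 + (13/132)·9 = 593/132.
Player II will play C2, holding Player I to 593/132. Shifting weight toward the row that does better against C2 would raise this floor (the equalizing mix achieves 54/11 against both C2 and C1), so the proposed strategy is not optimal.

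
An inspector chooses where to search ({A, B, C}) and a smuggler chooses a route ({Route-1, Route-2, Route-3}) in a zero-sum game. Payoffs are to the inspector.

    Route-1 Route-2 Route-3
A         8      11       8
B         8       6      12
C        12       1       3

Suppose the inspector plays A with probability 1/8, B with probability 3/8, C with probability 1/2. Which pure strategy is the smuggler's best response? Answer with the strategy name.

If the smuggler plays Route-1, the inspector's expected payoff is (1/8)·8 + (3/8)·8 + (1/2)·12 = 10.
If the smuggler plays Route-2, the inspector's expected payoff is (1/8)·11 + (3/8)·6 + (1/2)·1 = 33/8.
If the smuggler plays Route-3, the inspector's expected payoff is (1/8)·8 + (3/8)·12 + (1/2)·3 = 7.
The smuggler minimizes the inspector's payoff; the smallest is 33/8, so the best response is Route-2.

Route-2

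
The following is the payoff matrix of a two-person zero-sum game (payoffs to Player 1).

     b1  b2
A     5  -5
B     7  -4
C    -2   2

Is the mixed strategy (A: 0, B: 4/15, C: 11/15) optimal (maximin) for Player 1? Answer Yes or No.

Yes

Against b1 this mix gives (4/15)·7 + (11/15)·(-2) = 2/5.
Against b2 this mix gives (4/15)·(-4) + (11/15)·2 = 2/5.
All of Player 2's active replies (b1, b2) yield 2/5, and no column does worse for Player 1. The mix makes Player 2 indifferent and guarantees 2/5, so it is optimal.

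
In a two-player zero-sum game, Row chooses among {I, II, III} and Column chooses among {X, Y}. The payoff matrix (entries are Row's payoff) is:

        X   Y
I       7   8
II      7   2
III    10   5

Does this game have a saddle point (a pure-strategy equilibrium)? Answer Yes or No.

No

Row minima: I → 7, II → 2, III → 5; maximin = 7.
Column maxima: X → 10, Y → 8; minimax = 8.
7 ≠ 8, so no pure-strategy equilibrium exists.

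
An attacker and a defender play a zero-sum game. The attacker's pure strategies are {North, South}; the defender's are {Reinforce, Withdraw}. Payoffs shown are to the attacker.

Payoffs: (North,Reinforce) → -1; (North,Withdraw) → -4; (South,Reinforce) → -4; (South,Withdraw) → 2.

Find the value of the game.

-2

Row minima: North → -4, South → -4; maximin = -4.
Column maxima: Reinforce → -1, Withdraw → 2; minimax = -1.
-4 ≠ -1, so there is no saddle point; optimal play is mixed.
Let the attacker play North with probability p. Expected payoff against Reinforce: (-1)p + (-4)(1−p) = 3p − 4; against Withdraw: (-4)p + 2(1−p) = −6p + 2.
Setting these equal: 3p − 4 = −6p + 2 ⇒ 9p = 6 ⇒ p = 2/3, and the value is (3)·(2/3) − 4 = -2.
For the defender: with q = P(Reinforce), equating North's and South's payoffs gives 3q − 4 = −6q + 2 ⇒ q = 2/3.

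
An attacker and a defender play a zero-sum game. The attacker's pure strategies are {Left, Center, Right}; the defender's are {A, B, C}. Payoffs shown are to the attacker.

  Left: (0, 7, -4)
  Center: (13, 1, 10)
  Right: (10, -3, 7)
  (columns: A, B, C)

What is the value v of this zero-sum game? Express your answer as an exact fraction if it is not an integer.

37/10

Row minima: Left → -4, Center → 1, Right → -3; maximin = 1.
Column maxima: A → 13, B → 7, C → 10; minimax = 7.
1 ≠ 7, so there is no saddle point; optimal play is mixed.
Right is strictly dominated by Center, so the attacker never plays it.
A is strictly dominated by C (it gives the attacker strictly more in every row), so the defender never plays it.
On the remaining 2×2 (Left, Center vs B, C):
Let the attacker play Left with probability p. Expected payoff against B: 7p + 1(1−p) = 6p + 1; against C: (-4)p + 10(1−p) = −14p + 10.
Setting these equal: 6p + 1 = −14p + 10 ⇒ 20p = 9 ⇒ p = 9/20, and the value is (6)·(9/20) + 1 = 37/10.
For the defender: with q = P(B), equating Left's and Center's payoffs gives 11q − 4 = −9q + 10 ⇒ q = 7/10.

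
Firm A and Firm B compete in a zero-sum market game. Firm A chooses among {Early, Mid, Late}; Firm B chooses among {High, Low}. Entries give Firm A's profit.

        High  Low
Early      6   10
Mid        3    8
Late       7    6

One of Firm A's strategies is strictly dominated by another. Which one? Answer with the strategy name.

Early gives a strictly higher payoff than Mid against every column: 6 > 3, 10 > 8.
So Mid is strictly dominated and Firm A never plays it.

Mid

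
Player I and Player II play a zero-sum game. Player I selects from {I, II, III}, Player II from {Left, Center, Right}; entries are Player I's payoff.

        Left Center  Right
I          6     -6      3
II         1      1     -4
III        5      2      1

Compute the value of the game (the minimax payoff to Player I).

Row minima: I → -6, II → -4, III → 1; maximin = 1.
Column maxima: Left → 6, Center → 2, Right → 3; minimax = 2.
1 ≠ 2, so there is no saddle point; optimal play is mixed.
II is strictly dominated by III, so Player I never plays it.
With II eliminated, Left is strictly dominated by Center (it gives Player I strictly more in every remaining row), so Player II never plays it.
On the remaining 2×2 (I, III vs Center, Right):
Let Player I play I with probability p. Expected payoff against Center: (-6)p + 2(1−p) = −8p + 2; against Right: 3p + 1(1−p) = 2p + 1.
Setting these equal: −8p + 2 = 2p + 1 ⇒ −10p = -1 ⇒ p = 1/10, and the value is (-8)·(1/10) + 2 = 6/5.
For Player II: with q = P(Center), equating I's and III's payoffs gives −9q + 3 = q + 1 ⇒ q = 1/5.

6/5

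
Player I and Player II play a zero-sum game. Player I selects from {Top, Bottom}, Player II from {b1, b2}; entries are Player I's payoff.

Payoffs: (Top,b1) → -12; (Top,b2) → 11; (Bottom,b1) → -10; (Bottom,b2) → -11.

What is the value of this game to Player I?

-121/12

Row minima: Top → -12, Bottom → -11; maximin = -11.
Column maxima: b1 → -10, b2 → 11; minimax = -10.
-11 ≠ -10, so there is no saddle point; optimal play is mixed.
Let Player I play Top with probability p. Expected payoff against b1: (-12)p + (-10)(1−p) = −2p − 10; against b2: 11p + (-11)(1−p) = 22p − 11.
Setting these equal: −2p − 10 = 22p − 11 ⇒ −24p = -1 ⇒ p = 1/24, and the value is (-2)·(1/24) − 10 = -121/12.
For Player II: with q = P(b1), equating Top's and Bottom's payoffs gives −23q + 11 = q − 11 ⇒ q = 11/12.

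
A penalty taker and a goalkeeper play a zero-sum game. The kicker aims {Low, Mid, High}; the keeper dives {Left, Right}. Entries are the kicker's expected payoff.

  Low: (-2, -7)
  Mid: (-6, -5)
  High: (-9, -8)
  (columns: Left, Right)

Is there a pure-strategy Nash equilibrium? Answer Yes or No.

Row minima: Low → -7, Mid → -6, High → -9; maximin = -6.
Column maxima: Left → -2, Right → -5; minimax = -5.
-6 ≠ -5, so no pure-strategy equilibrium exists.

No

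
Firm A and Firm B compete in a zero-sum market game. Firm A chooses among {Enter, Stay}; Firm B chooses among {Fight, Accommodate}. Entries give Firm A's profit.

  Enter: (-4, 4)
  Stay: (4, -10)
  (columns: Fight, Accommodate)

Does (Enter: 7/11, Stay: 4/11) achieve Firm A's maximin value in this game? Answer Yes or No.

Against Fight this mix gives (7/11)·(-4) + (4/11)·4 = -12/11.
Against Accommodate this mix gives (7/11)·4 + (4/11)·(-10) = -12/11.
All of Firm B's active replies (Fight, Accommodate) yield -12/11, and no column does worse for Firm A. The mix makes Firm B indifferent and guarantees -12/11, so it is optimal.

Yes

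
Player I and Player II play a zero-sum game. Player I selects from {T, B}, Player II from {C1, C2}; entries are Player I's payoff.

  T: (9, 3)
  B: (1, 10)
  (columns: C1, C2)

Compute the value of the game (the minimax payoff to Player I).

Row minima: T → 3, B → 1; maximin = 3.
Column maxima: C1 → 9, C2 → 10; minimax = 9.
3 ≠ 9, so there is no saddle point; optimal play is mixed.
Let Player I play T with probability p. Expected payoff against C1: 9p + 1(1−p) = 8p + 1; against C2: 3p + 10(1−p) = −7p + 10.
Setting these equal: 8p + 1 = −7p + 10 ⇒ 15p = 9 ⇒ p = 3/5, and the value is (8)·(3/5) + 1 = 29/5.
For Player II: with q = P(C1), equating T's and B's payoffs gives 6q + 3 = −9q + 10 ⇒ q = 7/15.

29/5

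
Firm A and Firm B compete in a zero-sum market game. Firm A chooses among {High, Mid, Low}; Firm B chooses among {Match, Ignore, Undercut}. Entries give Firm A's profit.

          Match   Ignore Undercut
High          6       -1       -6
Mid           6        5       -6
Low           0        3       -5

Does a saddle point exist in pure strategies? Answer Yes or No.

Yes

Row minima: High → -6, Mid → -6, Low → -5; maximin = -5.
Column maxima: Match → 6, Ignore → 5, Undercut → -5; minimax = -5.
maximin = minimax = -5, so a saddle point exists.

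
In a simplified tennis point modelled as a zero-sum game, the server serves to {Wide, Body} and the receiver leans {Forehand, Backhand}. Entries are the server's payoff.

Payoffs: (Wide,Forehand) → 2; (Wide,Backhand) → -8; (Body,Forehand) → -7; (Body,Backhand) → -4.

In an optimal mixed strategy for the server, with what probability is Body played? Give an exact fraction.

10/13

Row minima: Wide → -8, Body → -7; maximin = -7.
Column maxima: Forehand → 2, Backhand → -4; minimax = -4.
-7 ≠ -4, so there is no saddle point; optimal play is mixed.
Let the server play Wide with probability p. Expected payoff against Forehand: 2p + (-7)(1−p) = 9p − 7; against Backhand: (-8)p + (-4)(1−p) = −4p − 4.
Setting these equal: 9p − 7 = −4p − 4 ⇒ 13p = 3 ⇒ p = 3/13, and the value is (9)·(3/13) − 7 = -64/13.
For the receiver: with q = P(Forehand), equating Wide's and Body's payoffs gives 10q − 8 = −3q − 4 ⇒ q = 4/13.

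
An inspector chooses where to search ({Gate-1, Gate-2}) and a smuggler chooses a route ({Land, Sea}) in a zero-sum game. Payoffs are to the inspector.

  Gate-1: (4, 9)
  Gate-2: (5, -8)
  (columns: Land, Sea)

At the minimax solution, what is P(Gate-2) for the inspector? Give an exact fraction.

Row minima: Gate-1 → 4, Gate-2 → -8; maximin = 4.
Column maxima: Land → 5, Sea → 9; minimax = 5.
4 ≠ 5, so there is no saddle point; optimal play is mixed.
Let the inspector play Gate-1 with probability p. Expected payoff against Land: 4p + 5(1−p) = −p + 5; against Sea: 9p + (-8)(1−p) = 17p − 8.
Setting these equal: −p + 5 = 17p − 8 ⇒ −18p = -13 ⇒ p = 13/18, and the value is (-1)·(13/18) + 5 = 77/18.
For the smuggler: with q = P(Land), equating Gate-1's and Gate-2's payoffs gives −5q + 9 = 13q − 8 ⇒ q = 17/18.

5/18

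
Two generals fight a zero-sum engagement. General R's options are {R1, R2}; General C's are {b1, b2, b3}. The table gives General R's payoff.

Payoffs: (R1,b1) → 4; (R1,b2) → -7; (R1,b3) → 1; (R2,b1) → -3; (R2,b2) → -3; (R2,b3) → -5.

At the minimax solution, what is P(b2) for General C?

3/5

Row minima: R1 → -7, R2 → -5; maximin = -5.
Column maxima: b1 → 4, b2 → -3, b3 → 1; minimax = -3.
-5 ≠ -3, so there is no saddle point; optimal play is mixed.
b1 is strictly dominated by b3 (it gives General R strictly more in every row), so General C never plays it.
On the remaining 2×2 (R1, R2 vs b2, b3):
Let General R play R1 with probability p. Expected payoff against b2: (-7)p + (-3)(1−p) = −4p − 3; against b3: 1p + (-5)(1−p) = 6p − 5.
Setting these equal: −4p − 3 = 6p − 5 ⇒ −10p = -2 ⇒ p = 1/5, and the value is (-4)·(1/5) − 3 = -19/5.
For General C: with q = P(b2), equating R1's and R2's payoffs gives −8q + 1 = 2q − 5 ⇒ q = 3/5.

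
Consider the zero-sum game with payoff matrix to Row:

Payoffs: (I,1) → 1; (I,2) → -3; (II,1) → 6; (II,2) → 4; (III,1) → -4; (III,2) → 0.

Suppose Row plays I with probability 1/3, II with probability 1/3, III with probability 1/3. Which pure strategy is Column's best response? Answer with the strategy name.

2

If Column plays 1, Row's expected payoff is (1/3)·1 + (1/3)·6 + (1/3)·(-4) = 1.
If Column plays 2, Row's expected payoff is (1/3)·(-3) + (1/3)·4 + (1/3)·0 = 1/3.
Column minimizes Row's payoff; the smallest is 1/3, so the best response is 2.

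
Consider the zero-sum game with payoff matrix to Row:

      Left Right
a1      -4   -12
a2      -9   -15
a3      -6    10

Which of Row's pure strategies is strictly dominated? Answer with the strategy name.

a2

a1 gives a strictly higher payoff than a2 against every column: -4 > -9, -12 > -15.
So a2 is strictly dominated and Row never plays it.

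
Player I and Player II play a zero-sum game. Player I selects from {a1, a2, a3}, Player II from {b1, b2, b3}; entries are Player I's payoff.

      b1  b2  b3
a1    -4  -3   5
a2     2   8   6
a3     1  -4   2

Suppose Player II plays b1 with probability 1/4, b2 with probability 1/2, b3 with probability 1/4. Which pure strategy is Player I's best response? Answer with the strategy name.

Expected payoff of a1: (1/4)·(-4) + (1/2)·(-3) + (1/4)·5 = -5/4.
Expected payoff of a2: (1/4)·2 + (1/2)·8 + (1/4)·6 = 6.
Expected payoff of a3: (1/4)·1 + (1/2)·(-4) + (1/4)·2 = -5/4.
The largest is 6, so Player I's best response is a2.

a2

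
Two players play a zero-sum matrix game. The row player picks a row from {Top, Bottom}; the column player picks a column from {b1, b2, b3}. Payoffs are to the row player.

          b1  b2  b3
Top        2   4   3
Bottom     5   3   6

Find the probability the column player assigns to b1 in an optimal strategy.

1/4

Row minima: Top → 2, Bottom → 3; maximin = 3.
Column maxima: b1 → 5, b2 → 4, b3 → 6; minimax = 4.
3 ≠ 4, so there is no saddle point; optimal play is mixed.
b3 is strictly dominated by b1 (it gives the row player strictly more in every row), so the column player never plays it.
On the remaining 2×2 (Top, Bottom vs b1, b2):
Let the row player play Top with probability p. Expected payoff against b1: 2p + 5(1−p) = −3p + 5; against b2: 4p + 3(1−p) = p + 3.
Setting these equal: −3p + 5 = p + 3 ⇒ −4p = -2 ⇒ p = 1/2, and the value is (-3)·(1/2) + 5 = 7/2.
For the column player: with q = P(b1), equating Top's and Bottom's payoffs gives −2q + 4 = 2q + 3 ⇒ q = 1/4.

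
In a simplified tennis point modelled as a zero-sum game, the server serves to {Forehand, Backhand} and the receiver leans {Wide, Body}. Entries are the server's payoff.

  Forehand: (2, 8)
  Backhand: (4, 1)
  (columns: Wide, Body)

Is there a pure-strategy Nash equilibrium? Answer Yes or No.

Row minima: Forehand → 2, Backhand → 1; maximin = 2.
Column maxima: Wide → 4, Body → 8; minimax = 4.
2 ≠ 4, so no pure-strategy equilibrium exists.

No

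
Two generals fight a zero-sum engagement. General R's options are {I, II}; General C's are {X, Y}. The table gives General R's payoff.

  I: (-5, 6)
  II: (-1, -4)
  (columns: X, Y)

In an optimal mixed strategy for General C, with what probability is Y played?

Row minima: I → -5, II → -4; maximin = -4.
Column maxima: X → -1, Y → 6; minimax = -1.
-4 ≠ -1, so there is no saddle point; optimal play is mixed.
Let General R play I with probability p. Expected payoff against X: (-5)p + (-1)(1−p) = −4p − 1; against Y: 6p + (-4)(1−p) = 10p − 4.
Setting these equal: −4p − 1 = 10p − 4 ⇒ −14p = -3 ⇒ p = 3/14, and the value is (-4)·(3/14) − 1 = -13/7.
For General C: with q = P(X), equating I's and II's payoffs gives −11q + 6 = 3q − 4 ⇒ q = 5/7.

2/7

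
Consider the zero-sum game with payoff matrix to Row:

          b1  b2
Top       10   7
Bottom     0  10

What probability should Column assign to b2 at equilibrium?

Row minima: Top → 7, Bottom → 0; maximin = 7.
Column maxima: b1 → 10, b2 → 10; minimax = 10.
7 ≠ 10, so there is no saddle point; optimal play is mixed.
Let Row play Top with probability p. Expected payoff against b1: 10p + 0(1−p) = 10p; against b2: 7p + 10(1−p) = −3p + 10.
Setting these equal: 10p = −3p + 10 ⇒ 13p = 10 ⇒ p = 10/13, and the value is (10)·(10/13) = 100/13.
For Column: with q = P(b1), equating Top's and Bottom's payoffs gives 3q + 7 = −10q + 10 ⇒ q = 3/13.

10/13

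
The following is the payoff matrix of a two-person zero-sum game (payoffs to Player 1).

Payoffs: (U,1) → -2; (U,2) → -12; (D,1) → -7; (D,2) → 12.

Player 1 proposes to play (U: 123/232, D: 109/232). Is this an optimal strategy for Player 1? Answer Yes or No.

No

Against 1 this mix gives (123/232)·(-2) + (109/232)·(-7) = -1009/232.
Against 2 this mix gives (123/232)·(-12) + (109/232)·12 = -21/29.
Player 2 will play 1, holding Player 1 to -1009/232. Shifting weight toward the row that does better against 1 would raise this floor (the equalizing mix achieves -108/29 against both 1 and 2), so the proposed strategy is not optimal.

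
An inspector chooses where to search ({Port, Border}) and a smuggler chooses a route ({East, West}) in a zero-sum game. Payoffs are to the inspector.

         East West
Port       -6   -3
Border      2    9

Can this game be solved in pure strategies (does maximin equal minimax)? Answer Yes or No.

Row minima: Port → -6, Border → 2; maximin = 2.
Column maxima: East → 2, West → 9; minimax = 2.
maximin = minimax = 2, so a saddle point exists.

Yes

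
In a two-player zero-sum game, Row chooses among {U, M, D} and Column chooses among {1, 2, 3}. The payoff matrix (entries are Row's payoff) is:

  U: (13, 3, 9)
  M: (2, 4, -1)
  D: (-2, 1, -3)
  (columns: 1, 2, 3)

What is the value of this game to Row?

Row minima: U → 3, M → -1, D → -3; maximin = 3.
Column maxima: 1 → 13, 2 → 4, 3 → 9; minimax = 4.
3 ≠ 4, so there is no saddle point; optimal play is mixed.
D is strictly dominated by U, so Row never plays it.
1 is strictly dominated by 3 (it gives Row strictly more in every row), so Column never plays it.
On the remaining 2×2 (U, M vs 2, 3):
Let Row play U with probability p. Expected payoff against 2: 3p + 4(1−p) = −p + 4; against 3: 9p + (-1)(1−p) = 10p − 1.
Setting these equal: −p + 4 = 10p − 1 ⇒ −11p = -5 ⇒ p = 5/11, and the value is (-1)·(5/11) + 4 = 39/11.
For Column: with q = P(2), equating U's and M's payoffs gives −6q + 9 = 5q − 1 ⇒ q = 10/11.

39/11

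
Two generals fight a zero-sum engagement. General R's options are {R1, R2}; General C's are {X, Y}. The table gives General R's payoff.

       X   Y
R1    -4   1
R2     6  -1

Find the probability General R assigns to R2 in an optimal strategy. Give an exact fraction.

Row minima: R1 → -4, R2 → -1; maximin = -1.
Column maxima: X → 6, Y → 1; minimax = 1.
-1 ≠ 1, so there is no saddle point; optimal play is mixed.
Let General R play R1 with probability p. Expected payoff against X: (-4)p + 6(1−p) = −10p + 6; against Y: 1p + (-1)(1−p) = 2p − 1.
Setting these equal: −10p + 6 = 2p − 1 ⇒ −12p = -7 ⇒ p = 7/12, and the value is (-10)·(7/12) + 6 = 1/6.
For General C: with q = P(X), equating R1's and R2's payoffs gives −5q + 1 = 7q − 1 ⇒ q = 1/6.

5/12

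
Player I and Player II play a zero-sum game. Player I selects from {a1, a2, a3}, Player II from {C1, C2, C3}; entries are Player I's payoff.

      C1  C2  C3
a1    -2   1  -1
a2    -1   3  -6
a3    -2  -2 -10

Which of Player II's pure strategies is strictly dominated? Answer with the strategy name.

C2

C3 holds Player I's payoff strictly below C2 in every row: -1 < 1, -6 < 3, -10 < -2.
So C2 is strictly dominated for Player II.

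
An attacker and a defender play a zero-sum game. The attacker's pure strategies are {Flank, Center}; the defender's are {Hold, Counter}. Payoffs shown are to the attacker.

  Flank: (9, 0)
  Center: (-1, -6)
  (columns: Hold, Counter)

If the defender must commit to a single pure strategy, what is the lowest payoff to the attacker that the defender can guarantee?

Column maxima: Hold → 9, Counter → 0.
The smallest of these is 0.

0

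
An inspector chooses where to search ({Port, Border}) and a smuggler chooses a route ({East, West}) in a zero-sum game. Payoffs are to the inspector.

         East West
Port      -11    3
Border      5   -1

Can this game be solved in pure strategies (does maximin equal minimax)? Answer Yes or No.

Row minima: Port → -11, Border → -1; maximin = -1.
Column maxima: East → 5, West → 3; minimax = 3.
-1 ≠ 3, so no pure-strategy equilibrium exists.

No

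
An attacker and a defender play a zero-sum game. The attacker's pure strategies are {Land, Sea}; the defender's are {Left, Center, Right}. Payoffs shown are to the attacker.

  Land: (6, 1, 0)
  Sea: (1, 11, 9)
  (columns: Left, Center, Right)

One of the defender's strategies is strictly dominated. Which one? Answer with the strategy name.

Right holds the attacker's payoff strictly below Center in every row: 0 < 1, 9 < 11.
So Center is strictly dominated for the defender.

Center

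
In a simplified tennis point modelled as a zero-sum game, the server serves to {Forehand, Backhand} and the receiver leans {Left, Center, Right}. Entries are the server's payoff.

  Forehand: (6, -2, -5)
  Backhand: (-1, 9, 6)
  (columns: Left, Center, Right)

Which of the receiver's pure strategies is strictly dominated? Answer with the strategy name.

Right holds the server's payoff strictly below Center in every row: -5 < -2, 6 < 9.
So Center is strictly dominated for the receiver.

Center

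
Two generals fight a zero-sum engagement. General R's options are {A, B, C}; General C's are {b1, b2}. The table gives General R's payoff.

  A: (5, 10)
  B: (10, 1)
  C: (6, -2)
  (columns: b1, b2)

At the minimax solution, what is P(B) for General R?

Row minima: A → 5, B → 1, C → -2; maximin = 5.
Column maxima: b1 → 10, b2 → 10; minimax = 10.
5 ≠ 10, so there is no saddle point; optimal play is mixed.
C is strictly dominated by B, so General R never plays it.
On the remaining 2×2 (A, B vs b1, b2):
Let General R play A with probability p. Expected payoff against b1: 5p + 10(1−p) = −5p + 10; against b2: 10p + 1(1−p) = 9p + 1.
Setting these equal: −5p + 10 = 9p + 1 ⇒ −14p = -9 ⇒ p = 9/14, and the value is (-5)·(9/14) + 10 = 95/14.
For General C: with q = P(b1), equating A's and B's payoffs gives −5q + 10 = 9q + 1 ⇒ q = 9/14.

5/14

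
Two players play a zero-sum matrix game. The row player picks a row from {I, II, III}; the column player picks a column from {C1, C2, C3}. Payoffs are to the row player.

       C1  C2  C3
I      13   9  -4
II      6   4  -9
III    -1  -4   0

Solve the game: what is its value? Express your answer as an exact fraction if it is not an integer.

Row minima: I → -4, II → -9, III → -4; maximin = -4.
Column maxima: C1 → 13, C2 → 9, C3 → 0; minimax = 0.
-4 ≠ 0, so there is no saddle point; optimal play is mixed.
II is strictly dominated by I, so the row player never plays it.
C1 is strictly dominated by C2 (it gives the row player strictly more in every row), so the column player never plays it.
On the remaining 2×2 (I, III vs C2, C3):
Let the row player play I with probability p. Expected payoff against C2: 9p + (-4)(1−p) = 13p − 4; against C3: (-4)p + 0(1−p) = −4p.
Setting these equal: 13p − 4 = −4p ⇒ 17p = 4 ⇒ p = 4/17, and the value is (13)·(4/17) − 4 = -16/17.
For the column player: with q = P(C2), equating I's and III's payoffs gives 13q − 4 = −4q ⇒ q = 4/17.

-16/17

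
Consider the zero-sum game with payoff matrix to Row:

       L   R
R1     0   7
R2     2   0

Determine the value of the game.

Row minima: R1 → 0, R2 → 0; maximin = 0.
Column maxima: L → 2, R → 7; minimax = 2.
0 ≠ 2, so there is no saddle point; optimal play is mixed.
Let Row play R1 with probability p. Expected payoff against L: 0p + 2(1−p) = −2p + 2; against R: 7p + 0(1−p) = 7p.
Setting these equal: −2p + 2 = 7p ⇒ −9p = -2 ⇒ p = 2/9, and the value is (-2)·(2/9) + 2 = 14/9.
For Column: with q = P(L), equating R1's and R2's payoffs gives −7q + 7 = 2q ⇒ q = 7/9.

14/9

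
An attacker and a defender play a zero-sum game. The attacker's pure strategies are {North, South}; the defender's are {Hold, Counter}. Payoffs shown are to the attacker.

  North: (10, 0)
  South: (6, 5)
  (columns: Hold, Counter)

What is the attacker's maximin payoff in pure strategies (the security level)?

5

Row minima: North → 0, South → 5.
The best of these is 5.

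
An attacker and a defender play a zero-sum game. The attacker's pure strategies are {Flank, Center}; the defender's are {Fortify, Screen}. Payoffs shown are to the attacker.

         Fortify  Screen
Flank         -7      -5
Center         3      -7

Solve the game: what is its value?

-16/3

Row minima: Flank → -7, Center → -7; maximin = -7.
Column maxima: Fortify → 3, Screen → -5; minimax = -5.
-7 ≠ -5, so there is no saddle point; optimal play is mixed.
Let the attacker play Flank with probability p. Expected payoff against Fortify: (-7)p + 3(1−p) = −10p + 3; against Screen: (-5)p + (-7)(1−p) = 2p − 7.
Setting these equal: −10p + 3 = 2p − 7 ⇒ −12p = -10 ⇒ p = 5/6, and the value is (-10)·(5/6) + 3 = -16/3.
For the defender: with q = P(Fortify), equating Flank's and Center's payoffs gives −2q − 5 = 10q − 7 ⇒ q = 1/6.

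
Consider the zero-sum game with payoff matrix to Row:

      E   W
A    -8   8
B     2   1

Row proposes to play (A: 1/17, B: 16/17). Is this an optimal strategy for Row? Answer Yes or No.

Yes

Against E this mix gives (1/17)·(-8) + (16/17)·2 = 24/17.
Against W this mix gives (1/17)·8 + (16/17)·1 = 24/17.
All of Column's active replies (E, W) yield 24/17, and no column does worse for Row. The mix makes Column indifferent and guarantees 24/17, so it is optimal.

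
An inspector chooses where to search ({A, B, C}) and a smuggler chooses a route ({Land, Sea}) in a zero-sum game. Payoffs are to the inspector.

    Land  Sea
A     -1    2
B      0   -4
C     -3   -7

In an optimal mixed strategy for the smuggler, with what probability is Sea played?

1/7

Row minima: A → -1, B → -4, C → -7; maximin = -1.
Column maxima: Land → 0, Sea → 2; minimax = 0.
-1 ≠ 0, so there is no saddle point; optimal play is mixed.
C is strictly dominated by A, so the inspector never plays it.
On the remaining 2×2 (A, B vs Land, Sea):
Let the inspector play A with probability p. Expected payoff against Land: (-1)p + 0(1−p) = −p; against Sea: 2p + (-4)(1−p) = 6p − 4.
Setting these equal: −p = 6p − 4 ⇒ −7p = -4 ⇒ p = 4/7, and the value is (-1)·(4/7) = -4/7.
For the smuggler: with q = P(Land), equating A's and B's payoffs gives −3q + 2 = 4q − 4 ⇒ q = 6/7.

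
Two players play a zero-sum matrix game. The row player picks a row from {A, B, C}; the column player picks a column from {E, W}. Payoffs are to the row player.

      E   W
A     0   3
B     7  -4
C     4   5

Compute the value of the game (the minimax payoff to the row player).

17/4

Row minima: A → 0, B → -4, C → 4; maximin = 4.
Column maxima: E → 7, W → 5; minimax = 5.
4 ≠ 5, so there is no saddle point; optimal play is mixed.
A is strictly dominated by C, so the row player never plays it.
On the remaining 2×2 (B, C vs E, W):
Let the row player play B with probability p. Expected payoff against E: 7p + 4(1−p) = 3p + 4; against W: (-4)p + 5(1−p) = −9p + 5.
Setting these equal: 3p + 4 = −9p + 5 ⇒ 12p = 1 ⇒ p = 1/12, and the value is (3)·(1/12) + 4 = 17/4.
For the column player: with q = P(E), equating B's and C's payoffs gives 11q − 4 = −q + 5 ⇒ q = 3/4.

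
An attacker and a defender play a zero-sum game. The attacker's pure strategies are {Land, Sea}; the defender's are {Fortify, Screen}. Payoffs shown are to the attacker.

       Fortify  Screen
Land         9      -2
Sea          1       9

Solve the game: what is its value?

Row minima: Land → -2, Sea → 1; maximin = 1.
Column maxima: Fortify → 9, Screen → 9; minimax = 9.
1 ≠ 9, so there is no saddle point; optimal play is mixed.
Let the attacker play Land with probability p. Expected payoff against Fortify: 9p + 1(1−p) = 8p + 1; against Screen: (-2)p + 9(1−p) = −11p + 9.
Setting these equal: 8p + 1 = −11p + 9 ⇒ 19p = 8 ⇒ p = 8/19, and the value is (8)·(8/19) + 1 = 83/19.
For the defender: with q = P(Fortify), equating Land's and Sea's payoffs gives 11q − 2 = −8q + 9 ⇒ q = 11/19.

83/19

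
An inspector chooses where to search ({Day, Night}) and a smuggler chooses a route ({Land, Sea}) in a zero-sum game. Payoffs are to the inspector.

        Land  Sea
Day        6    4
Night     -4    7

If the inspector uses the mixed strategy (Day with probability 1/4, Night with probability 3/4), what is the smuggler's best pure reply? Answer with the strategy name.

Land

If the smuggler plays Land, the inspector's expected payoff is (1/4)·6 + (3/4)·(-4) = -3/2.
If the smuggler plays Sea, the inspector's expected payoff is (1/4)·4 + (3/4)·7 = 25/4.
The smuggler minimizes the inspector's payoff; the smallest is -3/2, so the best response is Land.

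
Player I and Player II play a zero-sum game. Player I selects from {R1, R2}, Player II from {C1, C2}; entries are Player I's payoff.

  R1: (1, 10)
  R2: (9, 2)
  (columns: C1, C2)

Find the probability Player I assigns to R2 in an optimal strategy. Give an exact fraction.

9/16

Row minima: R1 → 1, R2 → 2; maximin = 2.
Column maxima: C1 → 9, C2 → 10; minimax = 9.
2 ≠ 9, so there is no saddle point; optimal play is mixed.
Let Player I play R1 with probability p. Expected payoff against C1: 1p + 9(1−p) = −8p + 9; against C2: 10p + 2(1−p) = 8p + 2.
Setting these equal: −8p + 9 = 8p + 2 ⇒ −16p = -7 ⇒ p = 7/16, and the value is (-8)·(7/16) + 9 = 11/2.
For Player II: with q = P(C1), equating R1's and R2's payoffs gives −9q + 10 = 7q + 2 ⇒ q = 1/2.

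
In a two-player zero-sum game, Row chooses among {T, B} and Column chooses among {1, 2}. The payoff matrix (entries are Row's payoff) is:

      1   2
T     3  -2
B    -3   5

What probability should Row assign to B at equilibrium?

5/13

Row minima: T → -2, B → -3; maximin = -2.
Column maxima: 1 → 3, 2 → 5; minimax = 3.
-2 ≠ 3, so there is no saddle point; optimal play is mixed.
Let Row play T with probability p. Expected payoff against 1: 3p + (-3)(1−p) = 6p − 3; against 2: (-2)p + 5(1−p) = −7p + 5.
Setting these equal: 6p − 3 = −7p + 5 ⇒ 13p = 8 ⇒ p = 8/13, and the value is (6)·(8/13) − 3 = 9/13.
For Column: with q = P(1), equating T's and B's payoffs gives 5q − 2 = −8q + 5 ⇒ q = 7/13.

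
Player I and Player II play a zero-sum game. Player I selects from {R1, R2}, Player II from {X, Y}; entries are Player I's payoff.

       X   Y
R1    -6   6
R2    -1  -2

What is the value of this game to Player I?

-18/13

Row minima: R1 → -6, R2 → -2; maximin = -2.
Column maxima: X → -1, Y → 6; minimax = -1.
-2 ≠ -1, so there is no saddle point; optimal play is mixed.
Let Player I play R1 with probability p. Expected payoff against X: (-6)p + (-1)(1−p) = −5p − 1; against Y: 6p + (-2)(1−p) = 8p − 2.
Setting these equal: −5p − 1 = 8p − 2 ⇒ −13p = -1 ⇒ p = 1/13, and the value is (-5)·(1/13) − 1 = -18/13.
For Player II: with q = P(X), equating R1's and R2's payoffs gives −12q + 6 = q − 2 ⇒ q = 8/13.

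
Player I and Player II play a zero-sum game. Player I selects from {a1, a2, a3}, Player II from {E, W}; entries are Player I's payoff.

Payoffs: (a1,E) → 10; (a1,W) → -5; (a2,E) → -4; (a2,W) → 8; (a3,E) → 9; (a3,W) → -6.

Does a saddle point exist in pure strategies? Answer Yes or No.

No

Row minima: a1 → -5, a2 → -4, a3 → -6; maximin = -4.
Column maxima: E → 10, W → 8; minimax = 8.
-4 ≠ 8, so no pure-strategy equilibrium exists.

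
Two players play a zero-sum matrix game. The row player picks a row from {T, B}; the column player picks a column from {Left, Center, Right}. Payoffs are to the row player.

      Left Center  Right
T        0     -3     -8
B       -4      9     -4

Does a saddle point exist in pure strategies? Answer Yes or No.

Row minima: T → -8, B → -4; maximin = -4.
Column maxima: Left → 0, Center → 9, Right → -4; minimax = -4.
maximin = minimax = -4, so a saddle point exists.

Yes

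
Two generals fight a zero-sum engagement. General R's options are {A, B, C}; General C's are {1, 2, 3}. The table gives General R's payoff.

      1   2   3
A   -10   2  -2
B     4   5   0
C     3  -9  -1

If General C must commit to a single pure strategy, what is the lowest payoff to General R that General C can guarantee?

0

Column maxima: 1 → 4, 2 → 5, 3 → 0.
The smallest of these is 0.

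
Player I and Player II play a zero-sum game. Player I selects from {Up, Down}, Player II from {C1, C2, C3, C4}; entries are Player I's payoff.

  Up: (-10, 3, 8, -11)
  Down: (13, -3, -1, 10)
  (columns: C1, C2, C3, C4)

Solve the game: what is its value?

Row minima: Up → -11, Down → -3; maximin = -3.
Column maxima: C1 → 13, C2 → 3, C3 → 8, C4 → 10; minimax = 3.
-3 ≠ 3, so there is no saddle point; optimal play is mixed.
C1 is strictly dominated by C4 (it gives Player I strictly more in every row), so Player II never plays it.
C3 is strictly dominated by C2 (it gives Player I strictly more in every row), so Player II never plays it.
On the remaining 2×2 (Up, Down vs C2, C4):
Let Player I play Up with probability p. Expected payoff against C2: 3p + (-3)(1−p) = 6p − 3; against C4: (-11)p + 10(1−p) = −21p + 10.
Setting these equal: 6p − 3 = −21p + 10 ⇒ 27p = 13 ⇒ p = 13/27, and the value is (6)·(13/27) − 3 = -1/9.
For Player II: with q = P(C2), equating Up's and Down's payoffs gives 14q − 11 = −13q + 10 ⇒ q = 7/9.

-1/9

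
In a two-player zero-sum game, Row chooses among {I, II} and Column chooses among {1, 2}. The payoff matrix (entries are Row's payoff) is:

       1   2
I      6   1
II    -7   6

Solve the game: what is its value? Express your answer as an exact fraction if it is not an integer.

43/18

Row minima: I → 1, II → -7; maximin = 1.
Column maxima: 1 → 6, 2 → 6; minimax = 6.
1 ≠ 6, so there is no saddle point; optimal play is mixed.
Let Row play I with probability p. Expected payoff against 1: 6p + (-7)(1−p) = 13p − 7; against 2: 1p + 6(1−p) = −5p + 6.
Setting these equal: 13p − 7 = −5p + 6 ⇒ 18p = 13 ⇒ p = 13/18, and the value is (13)·(13/18) − 7 = 43/18.
For Column: with q = P(1), equating I's and II's payoffs gives 5q + 1 = −13q + 6 ⇒ q = 5/18.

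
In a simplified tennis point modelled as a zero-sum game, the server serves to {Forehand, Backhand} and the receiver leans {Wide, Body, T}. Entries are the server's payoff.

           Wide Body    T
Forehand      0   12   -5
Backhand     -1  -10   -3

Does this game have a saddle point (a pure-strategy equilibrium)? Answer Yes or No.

No

Row minima: Forehand → -5, Backhand → -10; maximin = -5.
Column maxima: Wide → 0, Body → 12, T → -3; minimax = -3.
-5 ≠ -3, so no pure-strategy equilibrium exists.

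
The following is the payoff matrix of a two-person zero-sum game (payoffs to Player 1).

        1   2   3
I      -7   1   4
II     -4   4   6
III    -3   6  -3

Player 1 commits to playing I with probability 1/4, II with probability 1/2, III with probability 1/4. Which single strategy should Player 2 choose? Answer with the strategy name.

If Player 2 plays 1, Player 1's expected payoff is (1/4)·(-7) + (1/2)·(-4) + (1/4)·(-3) = -9/2.
If Player 2 plays 2, Player 1's expected payoff is (1/4)·1 + (1/2)·4 + (1/4)·6 = 15/4.
If Player 2 plays 3, Player 1's expected payoff is (1/4)·4 + (1/2)·6 + (1/4)·(-3) = 13/4.
Player 2 minimizes Player 1's payoff; the smallest is -9/2, so the best response is 1.

1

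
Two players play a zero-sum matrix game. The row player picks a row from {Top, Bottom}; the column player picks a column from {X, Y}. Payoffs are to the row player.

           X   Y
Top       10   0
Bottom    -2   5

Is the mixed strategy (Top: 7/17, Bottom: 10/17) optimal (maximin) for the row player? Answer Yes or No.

Yes

Against X this mix gives (7/17)·10 + (10/17)·(-2) = 50/17.
Against Y this mix gives (7/17)·0 + (10/17)·5 = 50/17.
All of the column player's active replies (X, Y) yield 50/17, and no column does worse for the row player. The mix makes the column player indifferent and guarantees 50/17, so it is optimal.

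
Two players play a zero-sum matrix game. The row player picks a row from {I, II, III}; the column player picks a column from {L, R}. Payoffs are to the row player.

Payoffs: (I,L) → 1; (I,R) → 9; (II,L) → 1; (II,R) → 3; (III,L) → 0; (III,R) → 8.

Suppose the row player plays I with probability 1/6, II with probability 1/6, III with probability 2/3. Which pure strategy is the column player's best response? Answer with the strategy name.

If the column player plays L, the row player's expected payoff is (1/6)·1 + (1/6)·1 + (2/3)·0 = 1/3.
If the column player plays R, the row player's expected payoff is (1/6)·9 + (1/6)·3 + (2/3)·8 = 22/3.
The column player minimizes the row player's payoff; the smallest is 1/3, so the best response is L.

L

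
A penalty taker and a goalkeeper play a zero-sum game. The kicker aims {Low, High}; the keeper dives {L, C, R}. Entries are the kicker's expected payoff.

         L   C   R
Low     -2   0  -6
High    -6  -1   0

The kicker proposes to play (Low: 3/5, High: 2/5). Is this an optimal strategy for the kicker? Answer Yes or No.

Yes

Against L this mix gives (3/5)·(-2) + (2/5)·(-6) = -18/5.
Against C this mix gives (3/5)·0 + (2/5)·(-1) = -2/5.
Against R this mix gives (3/5)·(-6) + (2/5)·0 = -18/5.
All of the keeper's active replies (L, R) yield -18/5, and no column does worse for the kicker. The mix makes the keeper indifferent and guarantees -18/5, so it is optimal.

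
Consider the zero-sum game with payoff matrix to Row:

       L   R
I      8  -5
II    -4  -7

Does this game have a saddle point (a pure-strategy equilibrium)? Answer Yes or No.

Row minima: I → -5, II → -7; maximin = -5.
Column maxima: L → 8, R → -5; minimax = -5.
maximin = minimax = -5, so a saddle point exists.

Yes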